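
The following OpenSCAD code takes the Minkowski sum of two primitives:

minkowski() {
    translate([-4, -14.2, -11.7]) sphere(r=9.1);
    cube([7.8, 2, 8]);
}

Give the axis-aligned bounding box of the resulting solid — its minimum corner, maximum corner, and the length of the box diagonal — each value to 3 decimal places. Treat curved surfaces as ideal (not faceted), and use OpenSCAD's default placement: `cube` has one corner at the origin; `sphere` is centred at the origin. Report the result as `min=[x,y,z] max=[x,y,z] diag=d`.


A = translate([-4, -14.2, -11.7]) sphere(r=9.1) → bbox [-13.1,-23.3,-20.8] .. [5.1,-5.1,-2.6]
B = cube([7.8, 2, 8]) → bbox [0,0,0] .. [7.8,2,8]
lo = A.lo+B.lo = [-13.1+0, -23.3+0, -20.8+0] = [-13.100,-23.300,-20.800]
hi = A.hi+B.hi = [5.1+7.8, -5.1+2, -2.6+8] = [12.900,-3.100,5.400]
diag = √(26²+20.2²+26.2²) = √1770.48 = 42.077

min=[-13.100,-23.300,-20.800] max=[12.900,-3.100,5.400] diag=42.077


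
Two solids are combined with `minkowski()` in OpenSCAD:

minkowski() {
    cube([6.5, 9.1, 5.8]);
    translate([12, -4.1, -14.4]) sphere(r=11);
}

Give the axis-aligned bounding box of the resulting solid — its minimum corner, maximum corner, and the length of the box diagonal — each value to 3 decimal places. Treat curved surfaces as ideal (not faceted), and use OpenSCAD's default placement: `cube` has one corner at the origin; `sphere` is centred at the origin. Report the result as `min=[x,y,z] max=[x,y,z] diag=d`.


min=[1.000,-15.100,-25.400] max=[29.500,16.000,2.400] diag=50.520

A = translate([12, -4.1, -14.4]) sphere(r=11) → bbox [1,-15.1,-25.4] .. [23,6.9,-3.4]
B = cube([6.5, 9.1, 5.8]) → bbox [0,0,0] .. [6.5,9.1,5.8]
lo = A.lo+B.lo = [1+0, -15.1+0, -25.4+0] = [1.000,-15.100,-25.400]
hi = A.hi+B.hi = [23+6.5, 6.9+9.1, -3.4+5.8] = [29.500,16.000,2.400]
diag = √(28.5²+31.1²+27.8²) = √2552.3 = 50.520


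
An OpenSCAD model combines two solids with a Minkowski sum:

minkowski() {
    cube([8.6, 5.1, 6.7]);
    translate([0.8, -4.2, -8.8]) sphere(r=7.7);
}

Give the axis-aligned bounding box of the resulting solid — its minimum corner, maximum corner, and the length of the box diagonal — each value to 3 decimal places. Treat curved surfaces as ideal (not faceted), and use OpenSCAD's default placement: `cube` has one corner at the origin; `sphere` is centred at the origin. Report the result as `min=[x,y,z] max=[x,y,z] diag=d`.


min=[-6.900,-11.900,-16.500] max=[17.100,8.600,5.600] diag=38.531

A = translate([0.8, -4.2, -8.8]) sphere(r=7.7) → bbox [-6.9,-11.9,-16.5] .. [8.5,3.5,-1.1]
B = cube([8.6, 5.1, 6.7]) → bbox [0,0,0] .. [8.6,5.1,6.7]
lo = A.lo+B.lo = [-6.9+0, -11.9+0, -16.5+0] = [-6.900,-11.900,-16.500]
hi = A.hi+B.hi = [8.5+8.6, 3.5+5.1, -1.1+6.7] = [17.100,8.600,5.600]
diag = √(24²+20.5²+22.1²) = √1484.66 = 38.531


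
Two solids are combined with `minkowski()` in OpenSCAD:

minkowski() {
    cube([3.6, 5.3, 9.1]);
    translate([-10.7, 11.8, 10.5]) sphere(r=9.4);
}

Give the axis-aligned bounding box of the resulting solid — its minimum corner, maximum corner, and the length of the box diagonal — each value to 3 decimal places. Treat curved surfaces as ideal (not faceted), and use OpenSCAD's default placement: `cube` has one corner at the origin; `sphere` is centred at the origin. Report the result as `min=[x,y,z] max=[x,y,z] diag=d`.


min=[-20.100,2.400,1.100] max=[2.300,26.500,29.000] diag=43.139

A = translate([-10.7, 11.8, 10.5]) sphere(r=9.4) → bbox [-20.1,2.4,1.1] .. [-1.3,21.2,19.9]
B = cube([3.6, 5.3, 9.1]) → bbox [0,0,0] .. [3.6,5.3,9.1]
lo = A.lo+B.lo = [-20.1+0, 2.4+0, 1.1+0] = [-20.100,2.400,1.100]
hi = A.hi+B.hi = [-1.3+3.6, 21.2+5.3, 19.9+9.1] = [2.300,26.500,29.000]
diag = √(22.4²+24.1²+27.9²) = √1860.98 = 43.139


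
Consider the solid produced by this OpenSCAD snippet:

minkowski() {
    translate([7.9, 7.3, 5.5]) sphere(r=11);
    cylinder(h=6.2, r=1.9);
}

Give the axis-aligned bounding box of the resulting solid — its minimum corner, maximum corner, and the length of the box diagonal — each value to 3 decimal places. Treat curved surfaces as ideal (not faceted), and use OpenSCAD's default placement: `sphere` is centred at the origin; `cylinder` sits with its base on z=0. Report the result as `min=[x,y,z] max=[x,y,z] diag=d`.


min=[-5.000,-5.600,-5.500] max=[20.800,20.200,22.700] diag=46.114

A = translate([7.9, 7.3, 5.5]) sphere(r=11) → bbox [-3.1,-3.7,-5.5] .. [18.9,18.3,16.5]
B = cylinder(h=6.2, r=1.9) → bbox [-1.9,-1.9,0] .. [1.9,1.9,6.2]
lo = A.lo+B.lo = [-3.1-1.9, -3.7-1.9, -5.5+0] = [-5.000,-5.600,-5.500]
hi = A.hi+B.hi = [18.9+1.9, 18.3+1.9, 16.5+6.2] = [20.800,20.200,22.700]
diag = √(25.8²+25.8²+28.2²) = √2126.52 = 46.114


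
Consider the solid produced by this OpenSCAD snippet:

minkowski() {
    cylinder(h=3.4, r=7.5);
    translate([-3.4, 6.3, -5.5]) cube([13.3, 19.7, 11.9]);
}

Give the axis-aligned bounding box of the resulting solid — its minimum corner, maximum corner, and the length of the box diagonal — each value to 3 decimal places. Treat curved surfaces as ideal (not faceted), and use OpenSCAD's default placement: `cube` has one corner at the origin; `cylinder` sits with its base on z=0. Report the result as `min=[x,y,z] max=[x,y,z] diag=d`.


min=[-10.900,-1.200,-5.500] max=[17.400,33.500,9.800] diag=47.319

A = translate([-3.4, 6.3, -5.5]) cube([13.3, 19.7, 11.9]) → bbox [-3.4,6.3,-5.5] .. [9.9,26,6.4]
B = cylinder(h=3.4, r=7.5) → bbox [-7.5,-7.5,0] .. [7.5,7.5,3.4]
lo = A.lo+B.lo = [-3.4-7.5, 6.3-7.5, -5.5+0] = [-10.900,-1.200,-5.500]
hi = A.hi+B.hi = [9.9+7.5, 26+7.5, 6.4+3.4] = [17.400,33.500,9.800]
diag = √(28.3²+34.7²+15.3²) = √2239.07 = 47.319


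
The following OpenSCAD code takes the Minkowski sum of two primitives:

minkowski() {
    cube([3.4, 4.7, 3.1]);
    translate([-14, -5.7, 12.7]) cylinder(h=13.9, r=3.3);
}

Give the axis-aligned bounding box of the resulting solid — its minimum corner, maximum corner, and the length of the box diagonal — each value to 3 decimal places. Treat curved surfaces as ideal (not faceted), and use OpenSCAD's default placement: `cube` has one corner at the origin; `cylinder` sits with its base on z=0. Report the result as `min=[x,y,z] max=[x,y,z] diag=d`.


A = translate([-14, -5.7, 12.7]) cylinder(h=13.9, r=3.3) → bbox [-17.3,-9,12.7] .. [-10.7,-2.4,26.6]
B = cube([3.4, 4.7, 3.1]) → bbox [0,0,0] .. [3.4,4.7,3.1]
lo = A.lo+B.lo = [-17.3+0, -9+0, 12.7+0] = [-17.300,-9.000,12.700]
hi = A.hi+B.hi = [-10.7+3.4, -2.4+4.7, 26.6+3.1] = [-7.300,2.300,29.700]
diag = √(10²+11.3²+17²) = √516.69 = 22.731

min=[-17.300,-9.000,12.700] max=[-7.300,2.300,29.700] diag=22.731


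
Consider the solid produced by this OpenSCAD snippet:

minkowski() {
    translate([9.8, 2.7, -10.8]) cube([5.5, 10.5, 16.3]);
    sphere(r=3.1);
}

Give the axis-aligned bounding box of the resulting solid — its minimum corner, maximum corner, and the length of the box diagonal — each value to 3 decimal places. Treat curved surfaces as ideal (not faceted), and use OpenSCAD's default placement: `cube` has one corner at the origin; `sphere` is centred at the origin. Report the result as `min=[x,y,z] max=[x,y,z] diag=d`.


min=[6.700,-0.400,-13.900] max=[18.400,16.300,8.600] diag=30.365

A = translate([9.8, 2.7, -10.8]) cube([5.5, 10.5, 16.3]) → bbox [9.8,2.7,-10.8] .. [15.3,13.2,5.5]
B = sphere(r=3.1) → bbox [-3.1,-3.1,-3.1] .. [3.1,3.1,3.1]
lo = A.lo+B.lo = [9.8-3.1, 2.7-3.1, -10.8-3.1] = [6.700,-0.400,-13.900]
hi = A.hi+B.hi = [15.3+3.1, 13.2+3.1, 5.5+3.1] = [18.400,16.300,8.600]
diag = √(11.7²+16.7²+22.5²) = √922.03 = 30.365


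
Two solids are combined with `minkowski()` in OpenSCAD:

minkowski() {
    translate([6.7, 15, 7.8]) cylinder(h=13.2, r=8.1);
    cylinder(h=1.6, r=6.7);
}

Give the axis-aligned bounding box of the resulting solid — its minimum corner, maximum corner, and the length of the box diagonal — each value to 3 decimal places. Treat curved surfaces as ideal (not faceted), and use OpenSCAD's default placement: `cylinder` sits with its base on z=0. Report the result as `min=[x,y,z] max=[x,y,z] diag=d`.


A = translate([6.7, 15, 7.8]) cylinder(h=13.2, r=8.1) → bbox [-1.4,6.9,7.8] .. [14.8,23.1,21]
B = cylinder(h=1.6, r=6.7) → bbox [-6.7,-6.7,0] .. [6.7,6.7,1.6]
lo = A.lo+B.lo = [-1.4-6.7, 6.9-6.7, 7.8+0] = [-8.100,0.200,7.800]
hi = A.hi+B.hi = [14.8+6.7, 23.1+6.7, 21+1.6] = [21.500,29.800,22.600]
diag = √(29.6²+29.6²+14.8²) = √1971.36 = 44.400

min=[-8.100,0.200,7.800] max=[21.500,29.800,22.600] diag=44.400


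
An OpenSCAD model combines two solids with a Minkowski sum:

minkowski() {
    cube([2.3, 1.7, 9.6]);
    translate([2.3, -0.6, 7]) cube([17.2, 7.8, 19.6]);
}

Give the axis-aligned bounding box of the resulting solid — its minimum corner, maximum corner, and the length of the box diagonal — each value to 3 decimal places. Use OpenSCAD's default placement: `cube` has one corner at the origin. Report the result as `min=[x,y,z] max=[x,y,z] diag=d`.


A = translate([2.3, -0.6, 7]) cube([17.2, 7.8, 19.6]) → bbox [2.3,-0.6,7] .. [19.5,7.2,26.6]
B = cube([2.3, 1.7, 9.6]) → bbox [0,0,0] .. [2.3,1.7,9.6]
lo = A.lo+B.lo = [2.3+0, -0.6+0, 7+0] = [2.300,-0.600,7.000]
hi = A.hi+B.hi = [19.5+2.3, 7.2+1.7, 26.6+9.6] = [21.800,8.900,36.200]
diag = √(19.5²+9.5²+29.2²) = √1323.14 = 36.375

min=[2.300,-0.600,7.000] max=[21.800,8.900,36.200] diag=36.375


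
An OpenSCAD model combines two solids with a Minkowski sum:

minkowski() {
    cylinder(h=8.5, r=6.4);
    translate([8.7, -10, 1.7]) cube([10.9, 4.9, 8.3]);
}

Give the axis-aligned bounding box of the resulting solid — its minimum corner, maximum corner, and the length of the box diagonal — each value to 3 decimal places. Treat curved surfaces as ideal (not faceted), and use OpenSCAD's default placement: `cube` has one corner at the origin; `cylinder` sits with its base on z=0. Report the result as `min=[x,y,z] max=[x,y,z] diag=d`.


min=[2.300,-16.400,1.700] max=[26.000,1.300,18.500] diag=34.018

A = translate([8.7, -10, 1.7]) cube([10.9, 4.9, 8.3]) → bbox [8.7,-10,1.7] .. [19.6,-5.1,10]
B = cylinder(h=8.5, r=6.4) → bbox [-6.4,-6.4,0] .. [6.4,6.4,8.5]
lo = A.lo+B.lo = [8.7-6.4, -10-6.4, 1.7+0] = [2.300,-16.400,1.700]
hi = A.hi+B.hi = [19.6+6.4, -5.1+6.4, 10+8.5] = [26.000,1.300,18.500]
diag = √(23.7²+17.7²+16.8²) = √1157.22 = 34.018


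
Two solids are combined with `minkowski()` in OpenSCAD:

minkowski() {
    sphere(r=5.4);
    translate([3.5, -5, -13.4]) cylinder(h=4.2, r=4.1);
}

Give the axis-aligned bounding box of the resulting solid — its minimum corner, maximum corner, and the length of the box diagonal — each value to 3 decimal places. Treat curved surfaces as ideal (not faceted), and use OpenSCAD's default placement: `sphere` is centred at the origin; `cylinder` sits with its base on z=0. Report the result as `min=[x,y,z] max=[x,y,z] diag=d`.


min=[-6.000,-14.500,-18.800] max=[13.000,4.500,-3.800] diag=30.773

A = translate([3.5, -5, -13.4]) cylinder(h=4.2, r=4.1) → bbox [-0.6,-9.1,-13.4] .. [7.6,-0.9,-9.2]
B = sphere(r=5.4) → bbox [-5.4,-5.4,-5.4] .. [5.4,5.4,5.4]
lo = A.lo+B.lo = [-0.6-5.4, -9.1-5.4, -13.4-5.4] = [-6.000,-14.500,-18.800]
hi = A.hi+B.hi = [7.6+5.4, -0.9+5.4, -9.2+5.4] = [13.000,4.500,-3.800]
diag = √(19²+19²+15²) = √947 = 30.773


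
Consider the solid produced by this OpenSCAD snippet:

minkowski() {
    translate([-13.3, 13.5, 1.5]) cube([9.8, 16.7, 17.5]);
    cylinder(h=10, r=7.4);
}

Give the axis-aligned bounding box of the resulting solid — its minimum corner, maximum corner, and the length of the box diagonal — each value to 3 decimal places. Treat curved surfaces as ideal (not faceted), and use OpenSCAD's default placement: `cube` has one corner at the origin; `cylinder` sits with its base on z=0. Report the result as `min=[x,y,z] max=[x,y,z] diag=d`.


min=[-20.700,6.100,1.500] max=[3.900,37.600,29.000] diag=48.515

A = translate([-13.3, 13.5, 1.5]) cube([9.8, 16.7, 17.5]) → bbox [-13.3,13.5,1.5] .. [-3.5,30.2,19]
B = cylinder(h=10, r=7.4) → bbox [-7.4,-7.4,0] .. [7.4,7.4,10]
lo = A.lo+B.lo = [-13.3-7.4, 13.5-7.4, 1.5+0] = [-20.700,6.100,1.500]
hi = A.hi+B.hi = [-3.5+7.4, 30.2+7.4, 19+10] = [3.900,37.600,29.000]
diag = √(24.6²+31.5²+27.5²) = √2353.66 = 48.515


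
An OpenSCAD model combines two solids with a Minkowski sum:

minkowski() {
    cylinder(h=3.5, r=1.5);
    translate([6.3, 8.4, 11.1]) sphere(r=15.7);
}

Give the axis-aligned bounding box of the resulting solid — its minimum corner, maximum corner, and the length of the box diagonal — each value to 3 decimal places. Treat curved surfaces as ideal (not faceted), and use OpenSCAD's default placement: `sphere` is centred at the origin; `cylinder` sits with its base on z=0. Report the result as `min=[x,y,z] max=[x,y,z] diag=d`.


A = translate([6.3, 8.4, 11.1]) sphere(r=15.7) → bbox [-9.4,-7.3,-4.6] .. [22,24.1,26.8]
B = cylinder(h=3.5, r=1.5) → bbox [-1.5,-1.5,0] .. [1.5,1.5,3.5]
lo = A.lo+B.lo = [-9.4-1.5, -7.3-1.5, -4.6+0] = [-10.900,-8.800,-4.600]
hi = A.hi+B.hi = [22+1.5, 24.1+1.5, 26.8+3.5] = [23.500,25.600,30.300]
diag = √(34.4²+34.4²+34.9²) = √3584.73 = 59.873

min=[-10.900,-8.800,-4.600] max=[23.500,25.600,30.300] diag=59.873


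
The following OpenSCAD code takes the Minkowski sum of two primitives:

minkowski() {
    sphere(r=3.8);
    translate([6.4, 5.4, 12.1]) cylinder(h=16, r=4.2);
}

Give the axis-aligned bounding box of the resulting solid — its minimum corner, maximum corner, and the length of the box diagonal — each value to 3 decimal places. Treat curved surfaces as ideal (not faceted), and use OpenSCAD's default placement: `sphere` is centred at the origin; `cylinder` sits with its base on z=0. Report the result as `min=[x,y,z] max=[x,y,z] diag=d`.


A = translate([6.4, 5.4, 12.1]) cylinder(h=16, r=4.2) → bbox [2.2,1.2,12.1] .. [10.6,9.6,28.1]
B = sphere(r=3.8) → bbox [-3.8,-3.8,-3.8] .. [3.8,3.8,3.8]
lo = A.lo+B.lo = [2.2-3.8, 1.2-3.8, 12.1-3.8] = [-1.600,-2.600,8.300]
hi = A.hi+B.hi = [10.6+3.8, 9.6+3.8, 28.1+3.8] = [14.400,13.400,31.900]
diag = √(16²+16²+23.6²) = √1068.96 = 32.695

min=[-1.600,-2.600,8.300] max=[14.400,13.400,31.900] diag=32.695


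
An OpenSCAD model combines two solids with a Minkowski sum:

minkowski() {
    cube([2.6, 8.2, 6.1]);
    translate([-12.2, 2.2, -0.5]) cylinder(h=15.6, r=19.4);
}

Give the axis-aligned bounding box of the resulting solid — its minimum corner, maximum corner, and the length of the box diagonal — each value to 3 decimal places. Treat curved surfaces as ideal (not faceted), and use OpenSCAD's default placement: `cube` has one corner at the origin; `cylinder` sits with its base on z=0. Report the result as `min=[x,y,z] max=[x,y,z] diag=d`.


A = translate([-12.2, 2.2, -0.5]) cylinder(h=15.6, r=19.4) → bbox [-31.6,-17.2,-0.5] .. [7.2,21.6,15.1]
B = cube([2.6, 8.2, 6.1]) → bbox [0,0,0] .. [2.6,8.2,6.1]
lo = A.lo+B.lo = [-31.6+0, -17.2+0, -0.5+0] = [-31.600,-17.200,-0.500]
hi = A.hi+B.hi = [7.2+2.6, 21.6+8.2, 15.1+6.1] = [9.800,29.800,21.200]
diag = √(41.4²+47²+21.7²) = √4393.85 = 66.286

min=[-31.600,-17.200,-0.500] max=[9.800,29.800,21.200] diag=66.286


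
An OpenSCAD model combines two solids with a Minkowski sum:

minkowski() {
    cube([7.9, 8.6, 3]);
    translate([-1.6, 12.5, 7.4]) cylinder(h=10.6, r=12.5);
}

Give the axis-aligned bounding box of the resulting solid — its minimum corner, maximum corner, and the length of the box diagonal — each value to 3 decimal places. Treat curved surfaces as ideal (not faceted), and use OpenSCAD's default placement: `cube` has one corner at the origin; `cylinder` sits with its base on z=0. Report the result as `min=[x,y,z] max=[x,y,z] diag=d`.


A = translate([-1.6, 12.5, 7.4]) cylinder(h=10.6, r=12.5) → bbox [-14.1,0,7.4] .. [10.9,25,18]
B = cube([7.9, 8.6, 3]) → bbox [0,0,0] .. [7.9,8.6,3]
lo = A.lo+B.lo = [-14.1+0, 0+0, 7.4+0] = [-14.100,0.000,7.400]
hi = A.hi+B.hi = [10.9+7.9, 25+8.6, 18+3] = [18.800,33.600,21.000]
diag = √(32.9²+33.6²+13.6²) = √2396.33 = 48.952

min=[-14.100,0.000,7.400] max=[18.800,33.600,21.000] diag=48.952


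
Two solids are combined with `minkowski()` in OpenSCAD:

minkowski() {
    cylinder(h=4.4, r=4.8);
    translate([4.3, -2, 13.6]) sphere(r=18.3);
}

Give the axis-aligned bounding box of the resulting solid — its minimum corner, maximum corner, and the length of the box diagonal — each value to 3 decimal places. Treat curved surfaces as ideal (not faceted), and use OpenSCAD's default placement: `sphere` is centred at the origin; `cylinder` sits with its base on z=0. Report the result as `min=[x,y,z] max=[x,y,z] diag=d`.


min=[-18.800,-25.100,-4.700] max=[27.400,21.100,36.300] diag=77.135

A = translate([4.3, -2, 13.6]) sphere(r=18.3) → bbox [-14,-20.3,-4.7] .. [22.6,16.3,31.9]
B = cylinder(h=4.4, r=4.8) → bbox [-4.8,-4.8,0] .. [4.8,4.8,4.4]
lo = A.lo+B.lo = [-14-4.8, -20.3-4.8, -4.7+0] = [-18.800,-25.100,-4.700]
hi = A.hi+B.hi = [22.6+4.8, 16.3+4.8, 31.9+4.4] = [27.400,21.100,36.300]
diag = √(46.2²+46.2²+41²) = √5949.88 = 77.135


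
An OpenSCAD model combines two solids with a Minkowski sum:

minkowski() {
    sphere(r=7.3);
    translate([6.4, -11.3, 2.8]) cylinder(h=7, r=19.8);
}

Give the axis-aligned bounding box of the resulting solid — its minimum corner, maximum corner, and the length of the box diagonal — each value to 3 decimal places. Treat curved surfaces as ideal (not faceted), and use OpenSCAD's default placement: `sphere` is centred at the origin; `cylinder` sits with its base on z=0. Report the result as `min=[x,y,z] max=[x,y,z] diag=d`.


min=[-20.700,-38.400,-4.500] max=[33.500,15.800,17.100] diag=79.636

A = translate([6.4, -11.3, 2.8]) cylinder(h=7, r=19.8) → bbox [-13.4,-31.1,2.8] .. [26.2,8.5,9.8]
B = sphere(r=7.3) → bbox [-7.3,-7.3,-7.3] .. [7.3,7.3,7.3]
lo = A.lo+B.lo = [-13.4-7.3, -31.1-7.3, 2.8-7.3] = [-20.700,-38.400,-4.500]
hi = A.hi+B.hi = [26.2+7.3, 8.5+7.3, 9.8+7.3] = [33.500,15.800,17.100]
diag = √(54.2²+54.2²+21.6²) = √6341.84 = 79.636


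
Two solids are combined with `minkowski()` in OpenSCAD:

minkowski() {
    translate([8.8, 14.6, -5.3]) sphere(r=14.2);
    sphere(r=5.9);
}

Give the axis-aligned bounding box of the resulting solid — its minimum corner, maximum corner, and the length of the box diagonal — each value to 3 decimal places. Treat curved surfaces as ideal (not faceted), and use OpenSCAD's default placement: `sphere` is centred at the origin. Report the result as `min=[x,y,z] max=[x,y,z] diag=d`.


min=[-11.300,-5.500,-25.400] max=[28.900,34.700,14.800] diag=69.628

A = translate([8.8, 14.6, -5.3]) sphere(r=14.2) → bbox [-5.4,0.4,-19.5] .. [23,28.8,8.9]
B = sphere(r=5.9) → bbox [-5.9,-5.9,-5.9] .. [5.9,5.9,5.9]
lo = A.lo+B.lo = [-5.4-5.9, 0.4-5.9, -19.5-5.9] = [-11.300,-5.500,-25.400]
hi = A.hi+B.hi = [23+5.9, 28.8+5.9, 8.9+5.9] = [28.900,34.700,14.800]
diag = √(40.2²+40.2²+40.2²) = √4848.12 = 69.628


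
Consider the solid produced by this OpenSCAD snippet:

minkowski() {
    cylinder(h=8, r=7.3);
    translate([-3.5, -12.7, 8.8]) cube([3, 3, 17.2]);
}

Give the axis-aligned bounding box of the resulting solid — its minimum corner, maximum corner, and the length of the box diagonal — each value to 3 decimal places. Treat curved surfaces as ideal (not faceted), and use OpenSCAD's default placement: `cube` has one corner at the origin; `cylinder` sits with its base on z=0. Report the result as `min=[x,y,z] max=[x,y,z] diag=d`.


min=[-10.800,-20.000,8.800] max=[6.800,-2.400,34.000] diag=35.420

A = translate([-3.5, -12.7, 8.8]) cube([3, 3, 17.2]) → bbox [-3.5,-12.7,8.8] .. [-0.5,-9.7,26]
B = cylinder(h=8, r=7.3) → bbox [-7.3,-7.3,0] .. [7.3,7.3,8]
lo = A.lo+B.lo = [-3.5-7.3, -12.7-7.3, 8.8+0] = [-10.800,-20.000,8.800]
hi = A.hi+B.hi = [-0.5+7.3, -9.7+7.3, 26+8] = [6.800,-2.400,34.000]
diag = √(17.6²+17.6²+25.2²) = √1254.56 = 35.420


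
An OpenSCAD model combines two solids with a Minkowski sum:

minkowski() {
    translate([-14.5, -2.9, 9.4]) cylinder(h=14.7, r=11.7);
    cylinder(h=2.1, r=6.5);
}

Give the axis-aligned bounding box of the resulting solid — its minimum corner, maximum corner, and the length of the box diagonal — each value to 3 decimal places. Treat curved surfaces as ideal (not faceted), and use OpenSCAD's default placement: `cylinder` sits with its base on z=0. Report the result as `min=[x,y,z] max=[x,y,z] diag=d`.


min=[-32.700,-21.100,9.400] max=[3.700,15.300,26.200] diag=54.149

A = translate([-14.5, -2.9, 9.4]) cylinder(h=14.7, r=11.7) → bbox [-26.2,-14.6,9.4] .. [-2.8,8.8,24.1]
B = cylinder(h=2.1, r=6.5) → bbox [-6.5,-6.5,0] .. [6.5,6.5,2.1]
lo = A.lo+B.lo = [-26.2-6.5, -14.6-6.5, 9.4+0] = [-32.700,-21.100,9.400]
hi = A.hi+B.hi = [-2.8+6.5, 8.8+6.5, 24.1+2.1] = [3.700,15.300,26.200]
diag = √(36.4²+36.4²+16.8²) = √2932.16 = 54.149


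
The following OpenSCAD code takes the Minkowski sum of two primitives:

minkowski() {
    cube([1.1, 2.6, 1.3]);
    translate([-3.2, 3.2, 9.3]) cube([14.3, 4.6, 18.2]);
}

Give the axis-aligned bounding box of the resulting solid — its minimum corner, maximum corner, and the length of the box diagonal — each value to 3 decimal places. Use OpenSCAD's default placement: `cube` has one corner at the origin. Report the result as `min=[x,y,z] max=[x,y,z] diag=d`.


A = translate([-3.2, 3.2, 9.3]) cube([14.3, 4.6, 18.2]) → bbox [-3.2,3.2,9.3] .. [11.1,7.8,27.5]
B = cube([1.1, 2.6, 1.3]) → bbox [0,0,0] .. [1.1,2.6,1.3]
lo = A.lo+B.lo = [-3.2+0, 3.2+0, 9.3+0] = [-3.200,3.200,9.300]
hi = A.hi+B.hi = [11.1+1.1, 7.8+2.6, 27.5+1.3] = [12.200,10.400,28.800]
diag = √(15.4²+7.2²+19.5²) = √669.25 = 25.870

min=[-3.200,3.200,9.300] max=[12.200,10.400,28.800] diag=25.870


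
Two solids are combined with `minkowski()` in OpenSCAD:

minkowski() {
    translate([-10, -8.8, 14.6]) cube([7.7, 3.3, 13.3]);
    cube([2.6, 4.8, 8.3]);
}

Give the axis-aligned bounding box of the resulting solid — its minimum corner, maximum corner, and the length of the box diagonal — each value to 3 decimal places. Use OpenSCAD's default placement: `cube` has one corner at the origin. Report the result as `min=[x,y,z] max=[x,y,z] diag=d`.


min=[-10.000,-8.800,14.600] max=[0.300,-0.700,36.200] diag=25.264

A = translate([-10, -8.8, 14.6]) cube([7.7, 3.3, 13.3]) → bbox [-10,-8.8,14.6] .. [-2.3,-5.5,27.9]
B = cube([2.6, 4.8, 8.3]) → bbox [0,0,0] .. [2.6,4.8,8.3]
lo = A.lo+B.lo = [-10+0, -8.8+0, 14.6+0] = [-10.000,-8.800,14.600]
hi = A.hi+B.hi = [-2.3+2.6, -5.5+4.8, 27.9+8.3] = [0.300,-0.700,36.200]
diag = √(10.3²+8.1²+21.6²) = √638.26 = 25.264


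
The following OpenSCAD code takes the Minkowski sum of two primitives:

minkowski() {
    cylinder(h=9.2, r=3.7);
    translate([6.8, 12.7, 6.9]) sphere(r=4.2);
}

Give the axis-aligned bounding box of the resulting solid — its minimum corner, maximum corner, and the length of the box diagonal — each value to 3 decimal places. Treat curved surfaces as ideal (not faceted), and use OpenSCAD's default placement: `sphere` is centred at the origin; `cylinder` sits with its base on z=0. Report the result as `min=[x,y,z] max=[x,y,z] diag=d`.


min=[-1.100,4.800,2.700] max=[14.700,20.600,20.300] diag=28.444

A = translate([6.8, 12.7, 6.9]) sphere(r=4.2) → bbox [2.6,8.5,2.7] .. [11,16.9,11.1]
B = cylinder(h=9.2, r=3.7) → bbox [-3.7,-3.7,0] .. [3.7,3.7,9.2]
lo = A.lo+B.lo = [2.6-3.7, 8.5-3.7, 2.7+0] = [-1.100,4.800,2.700]
hi = A.hi+B.hi = [11+3.7, 16.9+3.7, 11.1+9.2] = [14.700,20.600,20.300]
diag = √(15.8²+15.8²+17.6²) = √809.04 = 28.444


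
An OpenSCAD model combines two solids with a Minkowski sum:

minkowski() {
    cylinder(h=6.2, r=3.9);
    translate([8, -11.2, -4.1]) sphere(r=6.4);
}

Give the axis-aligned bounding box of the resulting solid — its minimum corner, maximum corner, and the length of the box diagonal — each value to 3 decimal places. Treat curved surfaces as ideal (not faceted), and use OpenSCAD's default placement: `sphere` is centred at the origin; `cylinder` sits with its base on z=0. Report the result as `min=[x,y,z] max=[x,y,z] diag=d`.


A = translate([8, -11.2, -4.1]) sphere(r=6.4) → bbox [1.6,-17.6,-10.5] .. [14.4,-4.8,2.3]
B = cylinder(h=6.2, r=3.9) → bbox [-3.9,-3.9,0] .. [3.9,3.9,6.2]
lo = A.lo+B.lo = [1.6-3.9, -17.6-3.9, -10.5+0] = [-2.300,-21.500,-10.500]
hi = A.hi+B.hi = [14.4+3.9, -4.8+3.9, 2.3+6.2] = [18.300,-0.900,8.500]
diag = √(20.6²+20.6²+19²) = √1209.72 = 34.781

min=[-2.300,-21.500,-10.500] max=[18.300,-0.900,8.500] diag=34.781


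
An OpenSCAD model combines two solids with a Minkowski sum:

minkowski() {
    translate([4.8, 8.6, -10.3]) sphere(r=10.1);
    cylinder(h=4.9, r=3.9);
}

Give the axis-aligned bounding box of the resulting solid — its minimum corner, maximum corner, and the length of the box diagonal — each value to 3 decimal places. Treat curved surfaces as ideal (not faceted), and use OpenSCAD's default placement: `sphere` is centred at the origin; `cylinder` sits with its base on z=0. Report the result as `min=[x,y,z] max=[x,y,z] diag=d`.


min=[-9.200,-5.400,-20.400] max=[18.800,22.600,4.700] diag=46.883

A = translate([4.8, 8.6, -10.3]) sphere(r=10.1) → bbox [-5.3,-1.5,-20.4] .. [14.9,18.7,-0.2]
B = cylinder(h=4.9, r=3.9) → bbox [-3.9,-3.9,0] .. [3.9,3.9,4.9]
lo = A.lo+B.lo = [-5.3-3.9, -1.5-3.9, -20.4+0] = [-9.200,-5.400,-20.400]
hi = A.hi+B.hi = [14.9+3.9, 18.7+3.9, -0.2+4.9] = [18.800,22.600,4.700]
diag = √(28²+28²+25.1²) = √2198.01 = 46.883


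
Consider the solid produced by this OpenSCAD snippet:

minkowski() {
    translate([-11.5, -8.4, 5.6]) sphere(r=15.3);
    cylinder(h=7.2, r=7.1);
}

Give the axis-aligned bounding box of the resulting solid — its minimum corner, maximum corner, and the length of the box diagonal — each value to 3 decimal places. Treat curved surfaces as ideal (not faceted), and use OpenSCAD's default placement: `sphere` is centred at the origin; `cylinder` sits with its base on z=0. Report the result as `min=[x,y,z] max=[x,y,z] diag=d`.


min=[-33.900,-30.800,-9.700] max=[10.900,14.000,28.100] diag=73.776

A = translate([-11.5, -8.4, 5.6]) sphere(r=15.3) → bbox [-26.8,-23.7,-9.7] .. [3.8,6.9,20.9]
B = cylinder(h=7.2, r=7.1) → bbox [-7.1,-7.1,0] .. [7.1,7.1,7.2]
lo = A.lo+B.lo = [-26.8-7.1, -23.7-7.1, -9.7+0] = [-33.900,-30.800,-9.700]
hi = A.hi+B.hi = [3.8+7.1, 6.9+7.1, 20.9+7.2] = [10.900,14.000,28.100]
diag = √(44.8²+44.8²+37.8²) = √5442.92 = 73.776


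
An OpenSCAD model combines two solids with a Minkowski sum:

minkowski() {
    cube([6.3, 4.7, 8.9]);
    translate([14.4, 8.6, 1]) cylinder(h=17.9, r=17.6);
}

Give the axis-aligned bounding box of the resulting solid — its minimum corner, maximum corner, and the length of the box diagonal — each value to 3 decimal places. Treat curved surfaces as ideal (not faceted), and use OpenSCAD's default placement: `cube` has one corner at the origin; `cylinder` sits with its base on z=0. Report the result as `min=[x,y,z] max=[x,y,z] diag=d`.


min=[-3.200,-9.000,1.000] max=[38.300,30.900,27.800] diag=63.502

A = translate([14.4, 8.6, 1]) cylinder(h=17.9, r=17.6) → bbox [-3.2,-9,1] .. [32,26.2,18.9]
B = cube([6.3, 4.7, 8.9]) → bbox [0,0,0] .. [6.3,4.7,8.9]
lo = A.lo+B.lo = [-3.2+0, -9+0, 1+0] = [-3.200,-9.000,1.000]
hi = A.hi+B.hi = [32+6.3, 26.2+4.7, 18.9+8.9] = [38.300,30.900,27.800]
diag = √(41.5²+39.9²+26.8²) = √4032.5 = 63.502


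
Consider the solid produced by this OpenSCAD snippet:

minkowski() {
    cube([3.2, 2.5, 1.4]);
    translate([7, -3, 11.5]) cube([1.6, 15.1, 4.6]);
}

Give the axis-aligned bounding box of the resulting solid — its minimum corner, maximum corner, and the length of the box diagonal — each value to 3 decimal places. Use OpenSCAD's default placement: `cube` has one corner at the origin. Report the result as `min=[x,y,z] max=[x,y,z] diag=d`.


min=[7.000,-3.000,11.500] max=[11.800,14.600,17.500] diag=19.204

A = translate([7, -3, 11.5]) cube([1.6, 15.1, 4.6]) → bbox [7,-3,11.5] .. [8.6,12.1,16.1]
B = cube([3.2, 2.5, 1.4]) → bbox [0,0,0] .. [3.2,2.5,1.4]
lo = A.lo+B.lo = [7+0, -3+0, 11.5+0] = [7.000,-3.000,11.500]
hi = A.hi+B.hi = [8.6+3.2, 12.1+2.5, 16.1+1.4] = [11.800,14.600,17.500]
diag = √(4.8²+17.6²+6²) = √368.8 = 19.204


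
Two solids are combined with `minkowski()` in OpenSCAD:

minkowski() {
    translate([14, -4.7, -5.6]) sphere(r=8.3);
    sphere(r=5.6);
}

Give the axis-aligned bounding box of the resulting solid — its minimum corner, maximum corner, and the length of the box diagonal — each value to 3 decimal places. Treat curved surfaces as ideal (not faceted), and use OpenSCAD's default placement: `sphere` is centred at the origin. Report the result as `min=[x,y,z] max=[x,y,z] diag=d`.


min=[0.100,-18.600,-19.500] max=[27.900,9.200,8.300] diag=48.151

A = translate([14, -4.7, -5.6]) sphere(r=8.3) → bbox [5.7,-13,-13.9] .. [22.3,3.6,2.7]
B = sphere(r=5.6) → bbox [-5.6,-5.6,-5.6] .. [5.6,5.6,5.6]
lo = A.lo+B.lo = [5.7-5.6, -13-5.6, -13.9-5.6] = [0.100,-18.600,-19.500]
hi = A.hi+B.hi = [22.3+5.6, 3.6+5.6, 2.7+5.6] = [27.900,9.200,8.300]
diag = √(27.8²+27.8²+27.8²) = √2318.52 = 48.151


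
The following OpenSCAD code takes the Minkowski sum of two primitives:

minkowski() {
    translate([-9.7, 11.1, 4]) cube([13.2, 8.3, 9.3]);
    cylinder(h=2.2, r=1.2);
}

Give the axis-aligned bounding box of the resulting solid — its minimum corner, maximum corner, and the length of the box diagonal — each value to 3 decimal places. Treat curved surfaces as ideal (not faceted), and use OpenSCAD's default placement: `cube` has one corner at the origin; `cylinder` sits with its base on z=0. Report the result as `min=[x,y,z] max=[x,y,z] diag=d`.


A = translate([-9.7, 11.1, 4]) cube([13.2, 8.3, 9.3]) → bbox [-9.7,11.1,4] .. [3.5,19.4,13.3]
B = cylinder(h=2.2, r=1.2) → bbox [-1.2,-1.2,0] .. [1.2,1.2,2.2]
lo = A.lo+B.lo = [-9.7-1.2, 11.1-1.2, 4+0] = [-10.900,9.900,4.000]
hi = A.hi+B.hi = [3.5+1.2, 19.4+1.2, 13.3+2.2] = [4.700,20.600,15.500]
diag = √(15.6²+10.7²+11.5²) = √490.1 = 22.138

min=[-10.900,9.900,4.000] max=[4.700,20.600,15.500] diag=22.138


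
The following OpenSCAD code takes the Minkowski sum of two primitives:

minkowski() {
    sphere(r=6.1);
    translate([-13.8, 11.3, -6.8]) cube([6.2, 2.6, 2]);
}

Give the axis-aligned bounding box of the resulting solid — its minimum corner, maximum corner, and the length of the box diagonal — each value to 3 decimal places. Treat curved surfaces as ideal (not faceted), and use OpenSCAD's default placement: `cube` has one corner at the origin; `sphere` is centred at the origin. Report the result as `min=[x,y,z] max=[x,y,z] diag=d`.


A = translate([-13.8, 11.3, -6.8]) cube([6.2, 2.6, 2]) → bbox [-13.8,11.3,-6.8] .. [-7.6,13.9,-4.8]
B = sphere(r=6.1) → bbox [-6.1,-6.1,-6.1] .. [6.1,6.1,6.1]
lo = A.lo+B.lo = [-13.8-6.1, 11.3-6.1, -6.8-6.1] = [-19.900,5.200,-12.900]
hi = A.hi+B.hi = [-7.6+6.1, 13.9+6.1, -4.8+6.1] = [-1.500,20.000,1.300]
diag = √(18.4²+14.8²+14.2²) = √759.24 = 27.554

min=[-19.900,5.200,-12.900] max=[-1.500,20.000,1.300] diag=27.554


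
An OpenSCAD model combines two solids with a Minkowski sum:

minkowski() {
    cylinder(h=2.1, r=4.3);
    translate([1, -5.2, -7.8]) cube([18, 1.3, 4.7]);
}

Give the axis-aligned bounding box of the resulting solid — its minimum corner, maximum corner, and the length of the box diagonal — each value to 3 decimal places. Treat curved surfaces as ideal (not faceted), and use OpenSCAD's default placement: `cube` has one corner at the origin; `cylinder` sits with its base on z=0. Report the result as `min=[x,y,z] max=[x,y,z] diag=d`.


min=[-3.300,-9.500,-7.800] max=[23.300,0.400,-1.000] diag=29.186

A = translate([1, -5.2, -7.8]) cube([18, 1.3, 4.7]) → bbox [1,-5.2,-7.8] .. [19,-3.9,-3.1]
B = cylinder(h=2.1, r=4.3) → bbox [-4.3,-4.3,0] .. [4.3,4.3,2.1]
lo = A.lo+B.lo = [1-4.3, -5.2-4.3, -7.8+0] = [-3.300,-9.500,-7.800]
hi = A.hi+B.hi = [19+4.3, -3.9+4.3, -3.1+2.1] = [23.300,0.400,-1.000]
diag = √(26.6²+9.9²+6.8²) = √851.81 = 29.186


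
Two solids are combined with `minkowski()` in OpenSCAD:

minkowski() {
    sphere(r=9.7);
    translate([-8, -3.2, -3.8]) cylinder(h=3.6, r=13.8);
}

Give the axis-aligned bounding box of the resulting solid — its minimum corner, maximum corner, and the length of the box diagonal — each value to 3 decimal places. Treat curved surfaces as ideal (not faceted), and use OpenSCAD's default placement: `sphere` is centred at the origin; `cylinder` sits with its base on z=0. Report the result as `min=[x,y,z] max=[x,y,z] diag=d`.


A = translate([-8, -3.2, -3.8]) cylinder(h=3.6, r=13.8) → bbox [-21.8,-17,-3.8] .. [5.8,10.6,-0.2]
B = sphere(r=9.7) → bbox [-9.7,-9.7,-9.7] .. [9.7,9.7,9.7]
lo = A.lo+B.lo = [-21.8-9.7, -17-9.7, -3.8-9.7] = [-31.500,-26.700,-13.500]
hi = A.hi+B.hi = [5.8+9.7, 10.6+9.7, -0.2+9.7] = [15.500,20.300,9.500]
diag = √(47²+47²+23²) = √4947 = 70.335

min=[-31.500,-26.700,-13.500] max=[15.500,20.300,9.500] diag=70.335


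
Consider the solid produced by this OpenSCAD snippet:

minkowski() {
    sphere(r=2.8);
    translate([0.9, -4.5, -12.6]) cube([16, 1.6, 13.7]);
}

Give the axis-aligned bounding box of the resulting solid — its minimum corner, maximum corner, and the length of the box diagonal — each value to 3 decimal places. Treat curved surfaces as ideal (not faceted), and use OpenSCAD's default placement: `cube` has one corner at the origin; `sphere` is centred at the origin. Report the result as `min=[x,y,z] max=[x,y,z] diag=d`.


A = translate([0.9, -4.5, -12.6]) cube([16, 1.6, 13.7]) → bbox [0.9,-4.5,-12.6] .. [16.9,-2.9,1.1]
B = sphere(r=2.8) → bbox [-2.8,-2.8,-2.8] .. [2.8,2.8,2.8]
lo = A.lo+B.lo = [0.9-2.8, -4.5-2.8, -12.6-2.8] = [-1.900,-7.300,-15.400]
hi = A.hi+B.hi = [16.9+2.8, -2.9+2.8, 1.1+2.8] = [19.700,-0.100,3.900]
diag = √(21.6²+7.2²+19.3²) = √890.89 = 29.848

min=[-1.900,-7.300,-15.400] max=[19.700,-0.100,3.900] diag=29.848


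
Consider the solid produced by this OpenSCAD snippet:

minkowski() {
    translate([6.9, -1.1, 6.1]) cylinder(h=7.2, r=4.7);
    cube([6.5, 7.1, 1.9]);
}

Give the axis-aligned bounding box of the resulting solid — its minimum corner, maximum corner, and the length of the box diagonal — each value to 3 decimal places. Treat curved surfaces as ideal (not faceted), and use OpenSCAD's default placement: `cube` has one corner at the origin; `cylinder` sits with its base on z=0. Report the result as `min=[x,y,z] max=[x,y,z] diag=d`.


min=[2.200,-5.800,6.100] max=[18.100,10.700,15.200] diag=24.655

A = translate([6.9, -1.1, 6.1]) cylinder(h=7.2, r=4.7) → bbox [2.2,-5.8,6.1] .. [11.6,3.6,13.3]
B = cube([6.5, 7.1, 1.9]) → bbox [0,0,0] .. [6.5,7.1,1.9]
lo = A.lo+B.lo = [2.2+0, -5.8+0, 6.1+0] = [2.200,-5.800,6.100]
hi = A.hi+B.hi = [11.6+6.5, 3.6+7.1, 13.3+1.9] = [18.100,10.700,15.200]
diag = √(15.9²+16.5²+9.1²) = √607.87 = 24.655


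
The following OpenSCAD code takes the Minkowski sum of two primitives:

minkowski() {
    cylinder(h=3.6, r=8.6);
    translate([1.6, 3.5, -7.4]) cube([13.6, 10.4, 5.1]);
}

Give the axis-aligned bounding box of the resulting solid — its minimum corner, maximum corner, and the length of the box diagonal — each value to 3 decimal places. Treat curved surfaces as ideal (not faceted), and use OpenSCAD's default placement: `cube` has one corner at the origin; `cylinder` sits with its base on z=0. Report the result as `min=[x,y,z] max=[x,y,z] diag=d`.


min=[-7.000,-5.100,-7.400] max=[23.800,22.500,1.300] diag=42.262

A = translate([1.6, 3.5, -7.4]) cube([13.6, 10.4, 5.1]) → bbox [1.6,3.5,-7.4] .. [15.2,13.9,-2.3]
B = cylinder(h=3.6, r=8.6) → bbox [-8.6,-8.6,0] .. [8.6,8.6,3.6]
lo = A.lo+B.lo = [1.6-8.6, 3.5-8.6, -7.4+0] = [-7.000,-5.100,-7.400]
hi = A.hi+B.hi = [15.2+8.6, 13.9+8.6, -2.3+3.6] = [23.800,22.500,1.300]
diag = √(30.8²+27.6²+8.7²) = √1786.09 = 42.262


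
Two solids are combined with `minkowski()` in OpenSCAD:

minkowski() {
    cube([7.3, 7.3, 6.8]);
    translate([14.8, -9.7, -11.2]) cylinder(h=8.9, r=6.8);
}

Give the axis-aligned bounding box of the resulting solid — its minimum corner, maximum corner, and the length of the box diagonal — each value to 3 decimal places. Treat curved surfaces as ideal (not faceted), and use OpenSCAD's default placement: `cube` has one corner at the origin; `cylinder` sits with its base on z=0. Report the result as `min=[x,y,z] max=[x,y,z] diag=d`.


min=[8.000,-16.500,-11.200] max=[28.900,4.400,4.500] diag=33.468

A = translate([14.8, -9.7, -11.2]) cylinder(h=8.9, r=6.8) → bbox [8,-16.5,-11.2] .. [21.6,-2.9,-2.3]
B = cube([7.3, 7.3, 6.8]) → bbox [0,0,0] .. [7.3,7.3,6.8]
lo = A.lo+B.lo = [8+0, -16.5+0, -11.2+0] = [8.000,-16.500,-11.200]
hi = A.hi+B.hi = [21.6+7.3, -2.9+7.3, -2.3+6.8] = [28.900,4.400,4.500]
diag = √(20.9²+20.9²+15.7²) = √1120.11 = 33.468


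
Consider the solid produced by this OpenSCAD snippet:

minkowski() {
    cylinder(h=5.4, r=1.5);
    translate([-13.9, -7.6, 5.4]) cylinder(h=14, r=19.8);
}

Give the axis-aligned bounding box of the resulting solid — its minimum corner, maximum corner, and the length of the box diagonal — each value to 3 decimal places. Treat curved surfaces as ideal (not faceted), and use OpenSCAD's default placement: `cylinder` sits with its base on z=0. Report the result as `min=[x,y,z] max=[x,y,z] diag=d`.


min=[-35.200,-28.900,5.400] max=[7.400,13.700,24.800] diag=63.292

A = translate([-13.9, -7.6, 5.4]) cylinder(h=14, r=19.8) → bbox [-33.7,-27.4,5.4] .. [5.9,12.2,19.4]
B = cylinder(h=5.4, r=1.5) → bbox [-1.5,-1.5,0] .. [1.5,1.5,5.4]
lo = A.lo+B.lo = [-33.7-1.5, -27.4-1.5, 5.4+0] = [-35.200,-28.900,5.400]
hi = A.hi+B.hi = [5.9+1.5, 12.2+1.5, 19.4+5.4] = [7.400,13.700,24.800]
diag = √(42.6²+42.6²+19.4²) = √4005.88 = 63.292


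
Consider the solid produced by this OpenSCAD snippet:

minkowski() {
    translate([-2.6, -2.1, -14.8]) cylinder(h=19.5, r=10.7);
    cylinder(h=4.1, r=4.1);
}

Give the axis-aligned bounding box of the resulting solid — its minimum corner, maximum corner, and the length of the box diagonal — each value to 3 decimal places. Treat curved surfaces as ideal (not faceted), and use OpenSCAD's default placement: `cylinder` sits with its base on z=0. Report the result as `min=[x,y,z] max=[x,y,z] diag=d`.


A = translate([-2.6, -2.1, -14.8]) cylinder(h=19.5, r=10.7) → bbox [-13.3,-12.8,-14.8] .. [8.1,8.6,4.7]
B = cylinder(h=4.1, r=4.1) → bbox [-4.1,-4.1,0] .. [4.1,4.1,4.1]
lo = A.lo+B.lo = [-13.3-4.1, -12.8-4.1, -14.8+0] = [-17.400,-16.900,-14.800]
hi = A.hi+B.hi = [8.1+4.1, 8.6+4.1, 4.7+4.1] = [12.200,12.700,8.800]
diag = √(29.6²+29.6²+23.6²) = √2309.28 = 48.055

min=[-17.400,-16.900,-14.800] max=[12.200,12.700,8.800] diag=48.055


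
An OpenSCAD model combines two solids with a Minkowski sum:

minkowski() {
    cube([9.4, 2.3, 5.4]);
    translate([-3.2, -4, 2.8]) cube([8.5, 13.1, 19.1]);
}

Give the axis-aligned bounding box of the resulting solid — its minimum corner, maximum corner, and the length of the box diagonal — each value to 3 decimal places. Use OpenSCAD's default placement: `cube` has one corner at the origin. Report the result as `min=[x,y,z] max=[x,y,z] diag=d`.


A = translate([-3.2, -4, 2.8]) cube([8.5, 13.1, 19.1]) → bbox [-3.2,-4,2.8] .. [5.3,9.1,21.9]
B = cube([9.4, 2.3, 5.4]) → bbox [0,0,0] .. [9.4,2.3,5.4]
lo = A.lo+B.lo = [-3.2+0, -4+0, 2.8+0] = [-3.200,-4.000,2.800]
hi = A.hi+B.hi = [5.3+9.4, 9.1+2.3, 21.9+5.4] = [14.700,11.400,27.300]
diag = √(17.9²+15.4²+24.5²) = √1157.82 = 34.027

min=[-3.200,-4.000,2.800] max=[14.700,11.400,27.300] diag=34.027


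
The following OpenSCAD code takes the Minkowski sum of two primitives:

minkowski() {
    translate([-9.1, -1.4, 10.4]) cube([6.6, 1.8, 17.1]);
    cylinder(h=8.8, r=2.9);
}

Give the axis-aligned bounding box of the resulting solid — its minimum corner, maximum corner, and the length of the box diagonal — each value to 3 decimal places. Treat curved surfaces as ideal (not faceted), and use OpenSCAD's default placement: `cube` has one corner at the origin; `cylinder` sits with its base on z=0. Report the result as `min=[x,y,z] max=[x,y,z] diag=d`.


A = translate([-9.1, -1.4, 10.4]) cube([6.6, 1.8, 17.1]) → bbox [-9.1,-1.4,10.4] .. [-2.5,0.4,27.5]
B = cylinder(h=8.8, r=2.9) → bbox [-2.9,-2.9,0] .. [2.9,2.9,8.8]
lo = A.lo+B.lo = [-9.1-2.9, -1.4-2.9, 10.4+0] = [-12.000,-4.300,10.400]
hi = A.hi+B.hi = [-2.5+2.9, 0.4+2.9, 27.5+8.8] = [0.400,3.300,36.300]
diag = √(12.4²+7.6²+25.9²) = √882.33 = 29.704

min=[-12.000,-4.300,10.400] max=[0.400,3.300,36.300] diag=29.704
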